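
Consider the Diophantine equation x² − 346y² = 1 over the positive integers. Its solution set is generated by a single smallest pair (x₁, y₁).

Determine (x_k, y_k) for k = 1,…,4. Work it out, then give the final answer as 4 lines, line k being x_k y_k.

17299 930
598510801 32176140
20707276675699 1113230090790
716430357827323201 38515534648976280

[18; 1,1,1,1,36] for √346; ℓ=5 ⇒ convergent index 9
step 0: (18, 1)  from 18·(1,0) + (0,1)
step 1: (19, 1)  from 1·(18,1) + (1,0)
step 2: (37, 2)  from 1·(19,1) + (18,1)
step 3: (56, 3)  from 1·(37,2) + (19,1)
…
step 6: (3497, 188)  from 1·(3404,183) + (93,5)
step 7: (6901, 371)  from 1·(3497,188) + (3404,183)
step 8: (10398, 559)  from 1·(6901,371) + (3497,188)
step 9: (17299, 930)  from 1·(10398,559) + (6901,371)
(x₁, y₁) = (17299, 930);  17299² − 346·930² = 1 ✓
n=2: (17299,930)∘(17299,930) = (17299·17299+346·930·930, 17299·930+930·17299) = (598510801,32176140)
n=3: (598510801,32176140)∘(17299,930) = (17299·598510801+346·930·32176140, 17299·32176140+930·598510801) = (20707276675699,1113230090790)
n=4: (20707276675699,1113230090790)∘(17299,930) = (17299·20707276675699+346·930·1113230090790, 17299·1113230090790+930·20707276675699) = (716430357827323201,38515534648976280)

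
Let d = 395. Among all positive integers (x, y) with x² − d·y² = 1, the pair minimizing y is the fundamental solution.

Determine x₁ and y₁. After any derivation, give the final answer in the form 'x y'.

√395 = [19; 1,6,1,38, …], period ℓ=4 (even) → k=3
k=0  a_k=19  p_k/q_k = 19/1
k=1  a_k=1  p_k/q_k = 20/1
k=2  a_k=6  p_k/q_k = 139/7
k=3  a_k=1  p_k/q_k = 159/8
(x₁, y₁) = (159, 8);  159² − 395·8² = 1 ✓

159 8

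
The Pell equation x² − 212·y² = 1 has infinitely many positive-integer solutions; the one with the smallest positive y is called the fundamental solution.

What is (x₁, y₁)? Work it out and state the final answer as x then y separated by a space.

[14; 1,1,3,1,1,…,1,1,28] for √212; ℓ=14 ⇒ convergent index 13
i=0: a=14 ⇒ p=14, q=1
i=1: a=1 ⇒ p=15, q=1
i=2: a=1 ⇒ p=29, q=2
i=3: a=3 ⇒ p=102, q=7
…
i=9: a=1 ⇒ p=5198, q=357
i=10: a=1 ⇒ p=7979, q=548
i=11: a=3 ⇒ p=29135, q=2001
i=12: a=1 ⇒ p=37114, q=2549
i=13: a=1 ⇒ p=66249, q=4550
fundamental: x₁=66249, y₁=4550  (since 4388930001 − 212·20702500 = 1)

66249 4550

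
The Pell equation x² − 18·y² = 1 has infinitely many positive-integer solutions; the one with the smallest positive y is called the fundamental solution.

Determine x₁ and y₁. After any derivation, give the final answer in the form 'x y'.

√18 = [4; 4,8, …], period ℓ=2 (even) → k=1
a_0=4:  p_0=4·1+0=4,  q_0=4·0+1=1
a_1=4:  p_1=4·4+1=17,  q_1=4·1+0=4
→ (17, 4).  Check: 17²=289, 18·4²=288, difference 1.

17 4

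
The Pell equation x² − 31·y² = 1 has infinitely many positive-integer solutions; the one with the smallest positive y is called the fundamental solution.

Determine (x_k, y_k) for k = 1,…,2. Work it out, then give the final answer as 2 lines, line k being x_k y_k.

√31 → a₀=5, period (1,1,3,5,3,1,1,10); ℓ=8 even so k=7
k=0  a_k=5  p_k/q_k = 5/1
k=1  a_k=1  p_k/q_k = 6/1
…
k=3  a_k=3  p_k/q_k = 39/7
…
k=5  a_k=3  p_k/q_k = 657/118
k=6  a_k=1  p_k/q_k = 863/155
k=7  a_k=1  p_k/q_k = 1520/273
fundamental: x₁=1520, y₁=273  (since 2310400 − 31·74529 = 1)
n=2: (1520,273)∘(1520,273) = (1520·1520+31·273·273, 1520·273+273·1520) = (4620799,829920)

1520 273
4620799 829920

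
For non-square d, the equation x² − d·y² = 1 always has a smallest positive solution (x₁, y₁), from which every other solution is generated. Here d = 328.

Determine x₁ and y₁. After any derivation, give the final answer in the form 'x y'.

163 9

d=328: √d = [18; 9,36] (ℓ=2, even), read p_1/q_1
a_0=18:  p_0=18·1+0=18,  q_0=18·0+1=1
a_1=9:  p_1=9·18+1=163,  q_1=9·1+0=9
→ (163, 9).  Check: 163²=26569, 328·9²=26568, difference 1.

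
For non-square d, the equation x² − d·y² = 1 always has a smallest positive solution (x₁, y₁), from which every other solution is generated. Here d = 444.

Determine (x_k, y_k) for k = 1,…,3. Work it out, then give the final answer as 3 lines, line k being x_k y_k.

√444 = [21; 14,42, …], period ℓ=2 (even) → k=1
i=0: a=21 ⇒ p=21, q=1
i=1: a=14 ⇒ p=295, q=14
(x₁, y₁) = (295, 14);  295² − 444·14² = 1 ✓
(295+14√444)^2 = 174049 + 8260√444
(295+14√444)^3 = 102688615 + 4873386√444

295 14
174049 8260
102688615 4873386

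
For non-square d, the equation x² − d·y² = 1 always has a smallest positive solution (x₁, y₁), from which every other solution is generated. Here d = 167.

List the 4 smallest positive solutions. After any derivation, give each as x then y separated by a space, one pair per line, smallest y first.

168 13
56447 4368
18966024 1467635
6372527617 493120992

d=167: √d = [12; 1,11,1,24] (ℓ=4, even), read p_3/q_3
i=0: a=12 ⇒ p=12, q=1
…
i=2: a=11 ⇒ p=155, q=12
i=3: a=1 ⇒ p=168, q=13
fundamental: x₁=168, y₁=13  (since 28224 − 167·169 = 1)
(x_2, y_2) = (168·168 + 167·13·13, 168·13 + 13·168) = (56447, 4368)
(x_3, y_3) = (168·56447 + 167·13·4368, 168·4368 + 13·56447) = (18966024, 1467635)
(x_4, y_4) = (168·18966024 + 167·13·1467635, 168·1467635 + 13·18966024) = (6372527617, 493120992)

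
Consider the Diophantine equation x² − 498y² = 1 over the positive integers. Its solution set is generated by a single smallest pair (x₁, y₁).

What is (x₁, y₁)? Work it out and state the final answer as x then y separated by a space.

[22; 3,6,22,6,3,44] for √498; ℓ=6 ⇒ convergent index 5
a_0=22:  p_0=22·1+0=22,  q_0=22·0+1=1
…
a_2=6:  p_2=6·67+22=424,  q_2=6·3+1=19
a_3=22:  p_3=22·424+67=9395,  q_3=22·19+3=421
a_4=6:  p_4=6·9395+424=56794,  q_4=6·421+19=2545
a_5=3:  p_5=3·56794+9395=179777,  q_5=3·2545+421=8056
→ (179777, 8056).  Check: 179777²=32319769729, 498·8056²=32319769728, difference 1.

179777 8056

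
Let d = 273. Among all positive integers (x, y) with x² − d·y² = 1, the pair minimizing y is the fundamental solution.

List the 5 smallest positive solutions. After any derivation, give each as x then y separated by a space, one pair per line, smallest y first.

727 44
1057057 63976
1536960151 93021060
2234739002497 135252557264
3249308972670487 196657125240796

√273 = [16; 1,1,10,1,1,32, …], period ℓ=6 (even) → k=5
a_0=16:  p_0=16·1+0=16,  q_0=16·0+1=1
a_1=1:  p_1=1·16+1=17,  q_1=1·1+0=1
a_2=1:  p_2=1·17+16=33,  q_2=1·1+1=2
a_3=10:  p_3=10·33+17=347,  q_3=10·2+1=21
a_4=1:  p_4=1·347+33=380,  q_4=1·21+2=23
a_5=1:  p_5=1·380+347=727,  q_5=1·23+21=44
→ (727, 44).  Check: 727²=528529, 273·44²=528528, difference 1.
n=2: (727,44)∘(727,44) = (727·727+273·44·44, 727·44+44·727) = (1057057,63976)
n=3: (1057057,63976)∘(727,44) = (727·1057057+273·44·63976, 727·63976+44·1057057) = (1536960151,93021060)
n=4: (1536960151,93021060)∘(727,44) = (727·1536960151+273·44·93021060, 727·93021060+44·1536960151) = (2234739002497,135252557264)
n=5: (2234739002497,135252557264)∘(727,44) = (727·2234739002497+273·44·135252557264, 727·135252557264+44·2234739002497) = (3249308972670487,196657125240796)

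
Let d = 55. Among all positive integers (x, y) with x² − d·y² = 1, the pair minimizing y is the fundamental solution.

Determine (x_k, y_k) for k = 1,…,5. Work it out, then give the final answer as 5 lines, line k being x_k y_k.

89 12
15841 2136
2819609 380196
501874561 67672752
89330852249 12045369660

√55 → a₀=7, period (2,2,2,14); ℓ=4 even so k=3
i=0: a=7 ⇒ p=7, q=1
…
i=2: a=2 ⇒ p=37, q=5
i=3: a=2 ⇒ p=89, q=12
→ (89, 12).  Check: 89²=7921, 55·12²=7920, difference 1.
(89+12√55)^2 = 15841 + 2136√55
(89+12√55)^3 = 2819609 + 380196√55
(89+12√55)^4 = 501874561 + 67672752√55
(89+12√55)^5 = 89330852249 + 12045369660√55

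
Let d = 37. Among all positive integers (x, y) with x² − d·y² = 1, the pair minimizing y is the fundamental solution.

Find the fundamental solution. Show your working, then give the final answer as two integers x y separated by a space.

73 12

[6; 12] for √37; ℓ=1 ⇒ convergent index 1
i=0: a=6 ⇒ p=6, q=1
i=1: a=12 ⇒ p=73, q=12
(x₁, y₁) = (73, 12);  73² − 37·12² = 1 ✓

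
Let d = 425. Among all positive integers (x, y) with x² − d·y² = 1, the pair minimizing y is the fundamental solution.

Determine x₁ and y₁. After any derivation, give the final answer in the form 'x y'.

143649 6968

√425 = [20; 1,1,1,1,1,1,40, …], period ℓ=7 (odd) → k=13
a_0=20:  p_0=20·1+0=20,  q_0=20·0+1=1
a_1=1:  p_1=1·20+1=21,  q_1=1·1+0=1
a_2=1:  p_2=1·21+20=41,  q_2=1·1+1=2
…
a_4=1:  p_4=1·62+41=103,  q_4=1·3+2=5
a_5=1:  p_5=1·103+62=165,  q_5=1·5+3=8
a_6=1:  p_6=1·165+103=268,  q_6=1·8+5=13
a_7=40:  p_7=40·268+165=10885,  q_7=40·13+8=528
…
a_9=1:  p_9=1·11153+10885=22038,  q_9=1·541+528=1069
…
a_11=1:  p_11=1·33191+22038=55229,  q_11=1·1610+1069=2679
a_12=1:  p_12=1·55229+33191=88420,  q_12=1·2679+1610=4289
a_13=1:  p_13=1·88420+55229=143649,  q_13=1·4289+2679=6968
fundamental: x₁=143649, y₁=6968  (since 20635035201 − 425·48553024 = 1)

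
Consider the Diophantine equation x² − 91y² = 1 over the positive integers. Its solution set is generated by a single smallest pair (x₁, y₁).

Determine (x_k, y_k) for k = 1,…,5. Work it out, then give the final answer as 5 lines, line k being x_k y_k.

1574 165
4954951 519420
15598184174 1635133995
49103078824801 5147401296840
154576476542289374 16204017647318325

√91 = [9; 1,1,5,1,5,1,1,18, …], period ℓ=8 (even) → k=7
a_0=9:  p_0=9·1+0=9,  q_0=9·0+1=1
…
a_4=1:  p_4=1·105+19=124,  q_4=1·11+2=13
a_5=5:  p_5=5·124+105=725,  q_5=5·13+11=76
a_6=1:  p_6=1·725+124=849,  q_6=1·76+13=89
a_7=1:  p_7=1·849+725=1574,  q_7=1·89+76=165
→ (1574, 165).  Check: 1574²=2477476, 91·165²=2477475, difference 1.
(1574+165√91)^2 = 4954951 + 519420√91
(1574+165√91)^3 = 15598184174 + 1635133995√91
(1574+165√91)^4 = 49103078824801 + 5147401296840√91
(1574+165√91)^5 = 154576476542289374 + 16204017647318325√91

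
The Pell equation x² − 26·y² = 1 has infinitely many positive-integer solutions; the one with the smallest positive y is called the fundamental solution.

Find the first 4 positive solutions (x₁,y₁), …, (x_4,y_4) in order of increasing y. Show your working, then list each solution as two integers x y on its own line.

√26 → a₀=5, period (10); ℓ=1 odd so k=1
i=0: a=5 ⇒ p=5, q=1
i=1: a=10 ⇒ p=51, q=10
(x₁, y₁) = (51, 10);  51² − 26·10² = 1 ✓
k=2:  x_2 = 51·51+26·10·10 = 5201,  y_2 = 51·10+10·51 = 1020
k=3:  x_3 = 51·5201+26·10·1020 = 530451,  y_3 = 51·1020+10·5201 = 104030
k=4:  x_4 = 51·530451+26·10·104030 = 54100801,  y_4 = 51·104030+10·530451 = 10610040

51 10
5201 1020
530451 104030
54100801 10610040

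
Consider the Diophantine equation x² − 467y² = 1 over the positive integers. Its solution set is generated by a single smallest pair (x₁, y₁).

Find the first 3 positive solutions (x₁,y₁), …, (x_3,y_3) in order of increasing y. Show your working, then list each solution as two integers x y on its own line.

1625626 75225
5285319783751 244575431700
17183906517558380626 795176361465413175

√467 = [21; 1,1,1,1,3,…,1,1,42, …], period ℓ=14 (even) → k=13
step 0: (21, 1)  from 21·(1,0) + (0,1)
step 1: (22, 1)  from 1·(21,1) + (1,0)
step 2: (43, 2)  from 1·(22,1) + (21,1)
step 3: (65, 3)  from 1·(43,2) + (22,1)
step 4: (108, 5)  from 1·(65,3) + (43,2)
step 5: (389, 18)  from 3·(108,5) + (65,3)
step 6: (1275, 59)  from 3·(389,18) + (108,5)
step 7: (27164, 1257)  from 21·(1275,59) + (389,18)
step 8: (82767, 3830)  from 3·(27164,1257) + (1275,59)
step 9: (275465, 12747)  from 3·(82767,3830) + (27164,1257)
step 10: (358232, 16577)  from 1·(275465,12747) + (82767,3830)
step 11: (633697, 29324)  from 1·(358232,16577) + (275465,12747)
step 12: (991929, 45901)  from 1·(633697,29324) + (358232,16577)
step 13: (1625626, 75225)  from 1·(991929,45901) + (633697,29324)
fundamental: x₁=1625626, y₁=75225  (since 2642659891876 − 467·5658800625 = 1)
n=2: (1625626,75225)∘(1625626,75225) = (1625626·1625626+467·75225·75225, 1625626·75225+75225·1625626) = (5285319783751,244575431700)
n=3: (5285319783751,244575431700)∘(1625626,75225) = (1625626·5285319783751+467·75225·244575431700, 1625626·244575431700+75225·5285319783751) = (17183906517558380626,795176361465413175)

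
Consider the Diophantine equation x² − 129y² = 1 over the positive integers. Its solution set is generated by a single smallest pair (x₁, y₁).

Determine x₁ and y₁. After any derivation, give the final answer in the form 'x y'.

√129 → a₀=11, period (2,1,3,1,6,1,3,1,2,22); ℓ=10 even so k=9
i=0: a=11 ⇒ p=11, q=1
…
i=2: a=1 ⇒ p=34, q=3
i=3: a=3 ⇒ p=125, q=11
i=4: a=1 ⇒ p=159, q=14
i=5: a=6 ⇒ p=1079, q=95
…
i=8: a=1 ⇒ p=6031, q=531
i=9: a=2 ⇒ p=16855, q=1484
fundamental: x₁=16855, y₁=1484  (since 284091025 − 129·2202256 = 1)

16855 1484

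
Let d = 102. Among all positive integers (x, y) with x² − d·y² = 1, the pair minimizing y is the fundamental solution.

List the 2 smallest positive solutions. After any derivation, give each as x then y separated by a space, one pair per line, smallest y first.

√102 → a₀=10, period (10,20); ℓ=2 even so k=1
step 0: (10, 1)  from 10·(1,0) + (0,1)
step 1: (101, 10)  from 10·(10,1) + (1,0)
→ (101, 10).  Check: 101²=10201, 102·10²=10200, difference 1.
n=2: (101,10)∘(101,10) = (101·101+102·10·10, 101·10+10·101) = (20401,2020)

101 10
20401 2020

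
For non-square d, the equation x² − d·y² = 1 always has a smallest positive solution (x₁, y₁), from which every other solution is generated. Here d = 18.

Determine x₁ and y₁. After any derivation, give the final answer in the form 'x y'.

d=18: √d = [4; 4,8] (ℓ=2, even), read p_1/q_1
i=0: a=4 ⇒ p=4, q=1
i=1: a=4 ⇒ p=17, q=4
(x₁, y₁) = (17, 4);  17² − 18·4² = 1 ✓

17 4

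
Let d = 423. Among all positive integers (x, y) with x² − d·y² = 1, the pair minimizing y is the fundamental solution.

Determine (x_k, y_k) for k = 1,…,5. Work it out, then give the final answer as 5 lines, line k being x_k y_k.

[20; 1,1,3,4,3,1,1,40] for √423; ℓ=8 ⇒ convergent index 7
i=0: a=20 ⇒ p=20, q=1
…
i=4: a=4 ⇒ p=617, q=30
…
i=6: a=1 ⇒ p=2612, q=127
i=7: a=1 ⇒ p=4607, q=224
→ (4607, 224).  Check: 4607²=21224449, 423·224²=21224448, difference 1.
(4607+224√423)^2 = 42448897 + 2063936√423
(4607+224√423)^3 = 391124132351 + 19017106080√423
(4607+224√423)^4 = 3603817713033217 + 175223613357184√423
(4607+224√423)^5 = 33205576016763929087 + 1614510354455987296√423

4607 224
42448897 2063936
391124132351 19017106080
3603817713033217 175223613357184
33205576016763929087 1614510354455987296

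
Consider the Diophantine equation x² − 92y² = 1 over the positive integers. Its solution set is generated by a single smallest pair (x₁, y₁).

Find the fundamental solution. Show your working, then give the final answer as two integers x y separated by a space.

1151 120

√92 → a₀=9, period (1,1,2,4,2,1,1,18); ℓ=8 even so k=7
step 0: (9, 1)  from 9·(1,0) + (0,1)
…
step 4: (211, 22)  from 4·(48,5) + (19,2)
…
step 6: (681, 71)  from 1·(470,49) + (211,22)
step 7: (1151, 120)  from 1·(681,71) + (470,49)
→ (1151, 120).  Check: 1151²=1324801, 92·120²=1324800, difference 1.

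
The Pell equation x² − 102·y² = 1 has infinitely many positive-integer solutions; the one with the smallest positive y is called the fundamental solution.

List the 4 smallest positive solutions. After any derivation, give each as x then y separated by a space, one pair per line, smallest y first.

√102 → a₀=10, period (10,20); ℓ=2 even so k=1
k=0  a_k=10  p_k/q_k = 10/1
k=1  a_k=10  p_k/q_k = 101/10
→ (101, 10).  Check: 101²=10201, 102·10²=10200, difference 1.
(101+10√102)^2 = 20401 + 2020√102
(101+10√102)^3 = 4120901 + 408030√102
(101+10√102)^4 = 832401601 + 82420040√102

101 10
20401 2020
4120901 408030
832401601 82420040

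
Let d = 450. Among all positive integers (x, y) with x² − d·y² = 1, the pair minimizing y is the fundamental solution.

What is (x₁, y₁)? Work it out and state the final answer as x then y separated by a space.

19601 924

√450 = [21; 4,1,2,4,2,1,4,42, …], period ℓ=8 (even) → k=7
step 0: (21, 1)  from 21·(1,0) + (0,1)
step 1: (85, 4)  from 4·(21,1) + (1,0)
…
step 4: (1294, 61)  from 4·(297,14) + (106,5)
step 5: (2885, 136)  from 2·(1294,61) + (297,14)
step 6: (4179, 197)  from 1·(2885,136) + (1294,61)
step 7: (19601, 924)  from 4·(4179,197) + (2885,136)
(x₁, y₁) = (19601, 924);  19601² − 450·924² = 1 ✓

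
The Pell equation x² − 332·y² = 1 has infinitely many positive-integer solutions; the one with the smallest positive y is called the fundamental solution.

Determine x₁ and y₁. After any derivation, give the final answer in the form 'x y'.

√332 → a₀=18, period (4,1,1,8,1,1,4,36); ℓ=8 even so k=7
k=0  a_k=18  p_k/q_k = 18/1
k=1  a_k=4  p_k/q_k = 73/4
k=2  a_k=1  p_k/q_k = 91/5
…
k=4  a_k=8  p_k/q_k = 1403/77
k=5  a_k=1  p_k/q_k = 1567/86
k=6  a_k=1  p_k/q_k = 2970/163
k=7  a_k=4  p_k/q_k = 13447/738
(x₁, y₁) = (13447, 738);  13447² − 332·738² = 1 ✓

13447 738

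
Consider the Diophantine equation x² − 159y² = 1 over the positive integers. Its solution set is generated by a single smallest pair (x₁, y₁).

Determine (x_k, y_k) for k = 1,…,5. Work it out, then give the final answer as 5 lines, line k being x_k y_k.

1324 105
3505951 278040
9283756924 736249815
24583384828801 1949589232080
65096793742908124 5162511550298025

[12; 1,1,1,1,3,1,1,1,1,24] for √159; ℓ=10 ⇒ convergent index 9
step 0: (12, 1)  from 12·(1,0) + (0,1)
step 1: (13, 1)  from 1·(12,1) + (1,0)
…
step 4: (63, 5)  from 1·(38,3) + (25,2)
…
step 8: (807, 64)  from 1·(517,41) + (290,23)
step 9: (1324, 105)  from 1·(807,64) + (517,41)
(x₁, y₁) = (1324, 105);  1324² − 159·105² = 1 ✓
(1324+105√159)^2 = 3505951 + 278040√159
(1324+105√159)^3 = 9283756924 + 736249815√159
(1324+105√159)^4 = 24583384828801 + 1949589232080√159
(1324+105√159)^5 = 65096793742908124 + 5162511550298025√159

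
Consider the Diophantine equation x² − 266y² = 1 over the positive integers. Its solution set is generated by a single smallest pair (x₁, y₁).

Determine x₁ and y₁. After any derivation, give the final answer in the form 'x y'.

685 42

[16; 3,4,3,32] for √266; ℓ=4 ⇒ convergent index 3
a_0=16:  p_0=16·1+0=16,  q_0=16·0+1=1
…
a_2=4:  p_2=4·49+16=212,  q_2=4·3+1=13
a_3=3:  p_3=3·212+49=685,  q_3=3·13+3=42
→ (685, 42).  Check: 685²=469225, 266·42²=469224, difference 1.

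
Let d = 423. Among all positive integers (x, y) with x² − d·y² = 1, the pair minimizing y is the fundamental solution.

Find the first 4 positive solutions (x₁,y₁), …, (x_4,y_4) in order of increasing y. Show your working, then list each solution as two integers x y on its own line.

4607 224
42448897 2063936
391124132351 19017106080
3603817713033217 175223613357184

d=423: √d = [20; 1,1,3,4,3,1,1,40] (ℓ=8, even), read p_7/q_7
k=0  a_k=20  p_k/q_k = 20/1
…
k=2  a_k=1  p_k/q_k = 41/2
k=3  a_k=3  p_k/q_k = 144/7
…
k=6  a_k=1  p_k/q_k = 2612/127
k=7  a_k=1  p_k/q_k = 4607/224
(x₁, y₁) = (4607, 224);  4607² − 423·224² = 1 ✓
(4607+224√423)^2 = 42448897 + 2063936√423
(4607+224√423)^3 = 391124132351 + 19017106080√423
(4607+224√423)^4 = 3603817713033217 + 175223613357184√423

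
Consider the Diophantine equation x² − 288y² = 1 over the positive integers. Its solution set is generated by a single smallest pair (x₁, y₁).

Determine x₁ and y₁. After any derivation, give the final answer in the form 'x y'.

d=288: √d = [16; 1,32] (ℓ=2, even), read p_1/q_1
a_0=16:  p_0=16·1+0=16,  q_0=16·0+1=1
a_1=1:  p_1=1·16+1=17,  q_1=1·1+0=1
fundamental: x₁=17, y₁=1  (since 289 − 288·1 = 1)

17 1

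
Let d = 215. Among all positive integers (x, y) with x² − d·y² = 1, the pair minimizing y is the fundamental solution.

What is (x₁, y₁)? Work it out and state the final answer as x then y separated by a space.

44 3

√215 → a₀=14, period (1,1,1,28); ℓ=4 even so k=3
i=0: a=14 ⇒ p=14, q=1
i=1: a=1 ⇒ p=15, q=1
i=2: a=1 ⇒ p=29, q=2
i=3: a=1 ⇒ p=44, q=3
fundamental: x₁=44, y₁=3  (since 1936 − 215·9 = 1)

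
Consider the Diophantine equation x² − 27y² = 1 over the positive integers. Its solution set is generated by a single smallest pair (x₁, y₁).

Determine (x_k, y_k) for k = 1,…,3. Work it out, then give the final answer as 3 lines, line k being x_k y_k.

26 5
1351 260
70226 13515

√27 = [5; 5,10, …], period ℓ=2 (even) → k=1
i=0: a=5 ⇒ p=5, q=1
i=1: a=5 ⇒ p=26, q=5
(x₁, y₁) = (26, 5);  26² − 27·5² = 1 ✓
k=2:  x_2 = 26·26+27·5·5 = 1351,  y_2 = 26·5+5·26 = 260
k=3:  x_3 = 26·1351+27·5·260 = 70226,  y_3 = 26·260+5·1351 = 13515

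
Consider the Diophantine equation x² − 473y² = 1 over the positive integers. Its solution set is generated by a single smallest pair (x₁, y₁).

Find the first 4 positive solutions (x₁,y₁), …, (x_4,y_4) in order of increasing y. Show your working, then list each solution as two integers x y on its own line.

[21; 1,2,1,42] for √473; ℓ=4 ⇒ convergent index 3
a_0=21:  p_0=21·1+0=21,  q_0=21·0+1=1
a_1=1:  p_1=1·21+1=22,  q_1=1·1+0=1
a_2=2:  p_2=2·22+21=65,  q_2=2·1+1=3
a_3=1:  p_3=1·65+22=87,  q_3=1·3+1=4
(x₁, y₁) = (87, 4);  87² − 473·4² = 1 ✓
(x_2, y_2) = (87·87 + 473·4·4, 87·4 + 4·87) = (15137, 696)
(x_3, y_3) = (87·15137 + 473·4·696, 87·696 + 4·15137) = (2633751, 121100)
(x_4, y_4) = (87·2633751 + 473·4·121100, 87·121100 + 4·2633751) = (458257537, 21070704)

87 4
15137 696
2633751 121100
458257537 21070704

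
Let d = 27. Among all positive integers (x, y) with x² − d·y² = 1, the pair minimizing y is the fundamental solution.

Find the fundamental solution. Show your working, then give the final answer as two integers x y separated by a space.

√27 → a₀=5, period (5,10); ℓ=2 even so k=1
a_0=5:  p_0=5·1+0=5,  q_0=5·0+1=1
a_1=5:  p_1=5·5+1=26,  q_1=5·1+0=5
(x₁, y₁) = (26, 5);  26² − 27·5² = 1 ✓

26 5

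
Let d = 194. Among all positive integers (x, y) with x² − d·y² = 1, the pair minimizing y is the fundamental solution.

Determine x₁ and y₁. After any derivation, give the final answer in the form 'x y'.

√194 → a₀=13, period (1,12,1,26); ℓ=4 even so k=3
k=0  a_k=13  p_k/q_k = 13/1
…
k=2  a_k=12  p_k/q_k = 181/13
k=3  a_k=1  p_k/q_k = 195/14
(x₁, y₁) = (195, 14);  195² − 194·14² = 1 ✓

195 14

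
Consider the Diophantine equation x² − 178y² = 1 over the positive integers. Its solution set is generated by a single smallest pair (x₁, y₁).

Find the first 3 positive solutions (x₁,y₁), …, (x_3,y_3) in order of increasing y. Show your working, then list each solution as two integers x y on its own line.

1601 120
5126401 384240
16414734401 1230336360

√178 → a₀=13, period (2,1,12,1,2,26); ℓ=6 even so k=5
a_0=13:  p_0=13·1+0=13,  q_0=13·0+1=1
a_1=2:  p_1=2·13+1=27,  q_1=2·1+0=2
a_2=1:  p_2=1·27+13=40,  q_2=1·2+1=3
a_3=12:  p_3=12·40+27=507,  q_3=12·3+2=38
a_4=1:  p_4=1·507+40=547,  q_4=1·38+3=41
a_5=2:  p_5=2·547+507=1601,  q_5=2·41+38=120
(x₁, y₁) = (1601, 120);  1601² − 178·120² = 1 ✓
(x_2, y_2) = (1601·1601 + 178·120·120, 1601·120 + 120·1601) = (5126401, 384240)
(x_3, y_3) = (1601·5126401 + 178·120·384240, 1601·384240 + 120·5126401) = (16414734401, 1230336360)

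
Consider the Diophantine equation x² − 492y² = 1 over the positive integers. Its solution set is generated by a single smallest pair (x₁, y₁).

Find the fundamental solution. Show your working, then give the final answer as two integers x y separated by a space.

29767 1342

√492 = [22; 5,1,1,10,1,1,5,44, …], period ℓ=8 (even) → k=7
a_0=22:  p_0=22·1+0=22,  q_0=22·0+1=1
a_1=5:  p_1=5·22+1=111,  q_1=5·1+0=5
…
a_3=1:  p_3=1·133+111=244,  q_3=1·6+5=11
a_4=10:  p_4=10·244+133=2573,  q_4=10·11+6=116
a_5=1:  p_5=1·2573+244=2817,  q_5=1·116+11=127
a_6=1:  p_6=1·2817+2573=5390,  q_6=1·127+116=243
a_7=5:  p_7=5·5390+2817=29767,  q_7=5·243+127=1342
→ (29767, 1342).  Check: 29767²=886074289, 492·1342²=886074288, difference 1.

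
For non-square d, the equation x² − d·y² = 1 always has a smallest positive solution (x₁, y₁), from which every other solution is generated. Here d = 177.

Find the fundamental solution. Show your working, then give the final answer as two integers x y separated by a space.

d=177: √d = [13; 3,3,2,8,2,3,3,26] (ℓ=8, even), read p_7/q_7
k=0  a_k=13  p_k/q_k = 13/1
…
k=2  a_k=3  p_k/q_k = 133/10
k=3  a_k=2  p_k/q_k = 306/23
k=4  a_k=8  p_k/q_k = 2581/194
k=5  a_k=2  p_k/q_k = 5468/411
k=6  a_k=3  p_k/q_k = 18985/1427
k=7  a_k=3  p_k/q_k = 62423/4692
→ (62423, 4692).  Check: 62423²=3896630929, 177·4692²=3896630928, difference 1.

62423 4692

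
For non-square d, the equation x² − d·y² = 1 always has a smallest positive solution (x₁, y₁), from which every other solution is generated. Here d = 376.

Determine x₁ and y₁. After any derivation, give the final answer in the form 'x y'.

d=376: √d = [19; 2,1,1,3,1,…,1,2,38] (ℓ=16, even), read p_15/q_15
i=0: a=19 ⇒ p=19, q=1
i=1: a=2 ⇒ p=39, q=2
i=2: a=1 ⇒ p=58, q=3
i=3: a=1 ⇒ p=97, q=5
…
i=5: a=1 ⇒ p=446, q=23
…
i=7: a=2 ⇒ p=2928, q=151
i=8: a=4 ⇒ p=12953, q=668
…
i=11: a=1 ⇒ p=99455, q=5129
i=12: a=3 ⇒ p=368986, q=19029
i=13: a=1 ⇒ p=468441, q=24158
i=14: a=1 ⇒ p=837427, q=43187
i=15: a=2 ⇒ p=2143295, q=110532
(x₁, y₁) = (2143295, 110532);  2143295² − 376·110532² = 1 ✓

2143295 110532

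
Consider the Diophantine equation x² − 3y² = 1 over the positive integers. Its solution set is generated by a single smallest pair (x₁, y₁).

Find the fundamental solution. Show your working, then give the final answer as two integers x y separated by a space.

√3 → a₀=1, period (1,2); ℓ=2 even so k=1
i=0: a=1 ⇒ p=1, q=1
i=1: a=1 ⇒ p=2, q=1
(x₁, y₁) = (2, 1);  2² − 3·1² = 1 ✓

2 1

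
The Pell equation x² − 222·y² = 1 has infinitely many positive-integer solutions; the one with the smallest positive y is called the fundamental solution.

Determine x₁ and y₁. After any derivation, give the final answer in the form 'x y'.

149 10

d=222: √d = [14; 1,8,1,28] (ℓ=4, even), read p_3/q_3
a_0=14:  p_0=14·1+0=14,  q_0=14·0+1=1
a_1=1:  p_1=1·14+1=15,  q_1=1·1+0=1
a_2=8:  p_2=8·15+14=134,  q_2=8·1+1=9
a_3=1:  p_3=1·134+15=149,  q_3=1·9+1=10
fundamental: x₁=149, y₁=10  (since 22201 − 222·100 = 1)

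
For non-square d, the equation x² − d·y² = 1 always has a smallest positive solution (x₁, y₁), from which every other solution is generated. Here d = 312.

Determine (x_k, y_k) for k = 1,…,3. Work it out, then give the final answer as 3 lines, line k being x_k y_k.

√312 = [17; 1,1,1,34, …], period ℓ=4 (even) → k=3
a_0=17:  p_0=17·1+0=17,  q_0=17·0+1=1
…
a_2=1:  p_2=1·18+17=35,  q_2=1·1+1=2
a_3=1:  p_3=1·35+18=53,  q_3=1·2+1=3
fundamental: x₁=53, y₁=3  (since 2809 − 312·9 = 1)
(53+3√312)^2 = 5617 + 318√312
(53+3√312)^3 = 595349 + 33705√312

53 3
5617 318
595349 33705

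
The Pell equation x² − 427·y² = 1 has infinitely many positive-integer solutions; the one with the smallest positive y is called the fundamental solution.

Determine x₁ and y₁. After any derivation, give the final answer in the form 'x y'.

√427 → a₀=20, period (1,1,1,40); ℓ=4 even so k=3
i=0: a=20 ⇒ p=20, q=1
…
i=2: a=1 ⇒ p=41, q=2
i=3: a=1 ⇒ p=62, q=3
→ (62, 3).  Check: 62²=3844, 427·3²=3843, difference 1.

62 3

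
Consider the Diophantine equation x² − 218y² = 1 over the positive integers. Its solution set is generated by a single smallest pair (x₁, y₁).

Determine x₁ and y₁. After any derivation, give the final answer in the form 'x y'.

126003 8534

d=218: √d = [14; 1,3,3,1,28] (ℓ=5, odd), read p_9/q_9
step 0: (14, 1)  from 14·(1,0) + (0,1)
…
step 4: (251, 17)  from 1·(192,13) + (59,4)
step 5: (7220, 489)  from 28·(251,17) + (192,13)
step 6: (7471, 506)  from 1·(7220,489) + (251,17)
step 7: (29633, 2007)  from 3·(7471,506) + (7220,489)
step 8: (96370, 6527)  from 3·(29633,2007) + (7471,506)
step 9: (126003, 8534)  from 1·(96370,6527) + (29633,2007)
→ (126003, 8534).  Check: 126003²=15876756009, 218·8534²=15876756008, difference 1.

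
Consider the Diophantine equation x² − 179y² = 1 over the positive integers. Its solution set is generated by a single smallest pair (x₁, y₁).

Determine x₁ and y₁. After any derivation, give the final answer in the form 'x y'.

4190210 313191

d=179: √d = [13; 2,1,1,1,3,…,1,2,26] (ℓ=14, even), read p_13/q_13
i=0: a=13 ⇒ p=13, q=1
i=1: a=2 ⇒ p=27, q=2
i=2: a=1 ⇒ p=40, q=3
…
i=6: a=5 ⇒ p=2047, q=153
i=7: a=13 ⇒ p=26999, q=2018
…
i=10: a=1 ⇒ p=575167, q=42990
i=11: a=1 ⇒ p=1013292, q=75737
i=12: a=1 ⇒ p=1588459, q=118727
i=13: a=2 ⇒ p=4190210, q=313191
fundamental: x₁=4190210, y₁=313191  (since 17557859844100 − 179·98088602481 = 1)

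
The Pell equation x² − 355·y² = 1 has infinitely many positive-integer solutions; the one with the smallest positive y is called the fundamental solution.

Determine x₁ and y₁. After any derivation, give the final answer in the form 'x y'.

[18; 1,5,3,3,1,6,1,3,3,5,1,36] for √355; ℓ=12 ⇒ convergent index 11
i=0: a=18 ⇒ p=18, q=1
…
i=6: a=6 ⇒ p=10457, q=555
i=7: a=1 ⇒ p=12002, q=637
…
i=10: a=5 ⇒ p=803418, q=42641
i=11: a=1 ⇒ p=954809, q=50676
fundamental: x₁=954809, y₁=50676  (since 911660226481 − 355·2568056976 = 1)

954809 50676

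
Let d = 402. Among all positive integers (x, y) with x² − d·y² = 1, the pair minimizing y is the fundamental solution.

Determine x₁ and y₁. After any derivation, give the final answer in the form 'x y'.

[20; 20,40] for √402; ℓ=2 ⇒ convergent index 1
k=0  a_k=20  p_k/q_k = 20/1
k=1  a_k=20  p_k/q_k = 401/20
→ (401, 20).  Check: 401²=160801, 402·20²=160800, difference 1.

401 20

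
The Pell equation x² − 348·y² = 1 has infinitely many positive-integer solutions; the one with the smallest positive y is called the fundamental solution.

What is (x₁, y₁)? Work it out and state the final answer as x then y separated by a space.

1567 84

[18; 1,1,1,8,1,1,1,36] for √348; ℓ=8 ⇒ convergent index 7
step 0: (18, 1)  from 18·(1,0) + (0,1)
…
step 2: (37, 2)  from 1·(19,1) + (18,1)
…
step 4: (485, 26)  from 8·(56,3) + (37,2)
…
step 6: (1026, 55)  from 1·(541,29) + (485,26)
step 7: (1567, 84)  from 1·(1026,55) + (541,29)
(x₁, y₁) = (1567, 84);  1567² − 348·84² = 1 ✓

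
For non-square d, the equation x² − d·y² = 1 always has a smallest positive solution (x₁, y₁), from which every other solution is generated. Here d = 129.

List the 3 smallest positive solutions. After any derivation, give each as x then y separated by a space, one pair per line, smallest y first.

d=129: √d = [11; 2,1,3,1,6,1,3,1,2,22] (ℓ=10, even), read p_9/q_9
i=0: a=11 ⇒ p=11, q=1
i=1: a=2 ⇒ p=23, q=2
…
i=4: a=1 ⇒ p=159, q=14
…
i=8: a=1 ⇒ p=6031, q=531
i=9: a=2 ⇒ p=16855, q=1484
fundamental: x₁=16855, y₁=1484  (since 284091025 − 129·2202256 = 1)
n=2: (16855,1484)∘(16855,1484) = (16855·16855+129·1484·1484, 16855·1484+1484·16855) = (568182049,50025640)
n=3: (568182049,50025640)∘(16855,1484) = (16855·568182049+129·1484·50025640, 16855·50025640+1484·568182049) = (19153416854935,1686364322916)

16855 1484
568182049 50025640
19153416854935 1686364322916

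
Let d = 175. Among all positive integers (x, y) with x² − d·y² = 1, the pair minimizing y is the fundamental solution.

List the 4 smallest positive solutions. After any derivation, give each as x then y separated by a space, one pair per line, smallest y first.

√175 = [13; 4,2,1,2,4,26, …], period ℓ=6 (even) → k=5
step 0: (13, 1)  from 13·(1,0) + (0,1)
…
step 2: (119, 9)  from 2·(53,4) + (13,1)
…
step 4: (463, 35)  from 2·(172,13) + (119,9)
step 5: (2024, 153)  from 4·(463,35) + (172,13)
(x₁, y₁) = (2024, 153);  2024² − 175·153² = 1 ✓
(x_2, y_2) = (2024·2024 + 175·153·153, 2024·153 + 153·2024) = (8193151, 619344)
(x_3, y_3) = (2024·8193151 + 175·153·619344, 2024·619344 + 153·8193151) = (33165873224, 2507104359)
(x_4, y_4) = (2024·33165873224 + 175·153·2507104359, 2024·2507104359 + 153·33165873224) = (134255446617601, 10148757825888)

2024 153
8193151 619344
33165873224 2507104359
134255446617601 10148757825888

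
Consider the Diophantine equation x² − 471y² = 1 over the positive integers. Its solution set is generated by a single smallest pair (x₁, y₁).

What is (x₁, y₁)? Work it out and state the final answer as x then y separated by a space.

d=471: √d = [21; 1,2,2,1,3,…,2,1,42] (ℓ=14, even), read p_13/q_13
k=0  a_k=21  p_k/q_k = 21/1
k=1  a_k=1  p_k/q_k = 22/1
k=2  a_k=2  p_k/q_k = 65/3
k=3  a_k=2  p_k/q_k = 152/7
…
k=7  a_k=14  p_k/q_k = 48809/2249
k=8  a_k=4  p_k/q_k = 198665/9154
…
k=10  a_k=1  p_k/q_k = 843469/38865
…
k=12  a_k=2  p_k/q_k = 5506953/253747
k=13  a_k=1  p_k/q_k = 7838695/361188
→ (7838695, 361188).  Check: 7838695²=61445139303025, 471·361188²=61445139303024, difference 1.

7838695 361188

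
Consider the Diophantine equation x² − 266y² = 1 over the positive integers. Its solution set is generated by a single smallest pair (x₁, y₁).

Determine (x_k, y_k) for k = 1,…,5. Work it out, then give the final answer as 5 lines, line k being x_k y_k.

685 42
938449 57540
1285674445 78829758
1761373051201 107996710920
2413079794470925 147955415130642

[16; 3,4,3,32] for √266; ℓ=4 ⇒ convergent index 3
k=0  a_k=16  p_k/q_k = 16/1
…
k=2  a_k=4  p_k/q_k = 212/13
k=3  a_k=3  p_k/q_k = 685/42
fundamental: x₁=685, y₁=42  (since 469225 − 266·1764 = 1)
(x_2, y_2) = (685·685 + 266·42·42, 685·42 + 42·685) = (938449, 57540)
(x_3, y_3) = (685·938449 + 266·42·57540, 685·57540 + 42·938449) = (1285674445, 78829758)
(x_4, y_4) = (685·1285674445 + 266·42·78829758, 685·78829758 + 42·1285674445) = (1761373051201, 107996710920)
(x_5, y_5) = (685·1761373051201 + 266·42·107996710920, 685·107996710920 + 42·1761373051201) = (2413079794470925, 147955415130642)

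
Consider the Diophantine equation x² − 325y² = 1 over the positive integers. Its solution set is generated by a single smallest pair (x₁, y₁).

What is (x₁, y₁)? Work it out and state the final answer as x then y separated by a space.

649 36

√325 = [18; 36, …], period ℓ=1 (odd) → k=1
k=0  a_k=18  p_k/q_k = 18/1
k=1  a_k=36  p_k/q_k = 649/36
(x₁, y₁) = (649, 36);  649² − 325·36² = 1 ✓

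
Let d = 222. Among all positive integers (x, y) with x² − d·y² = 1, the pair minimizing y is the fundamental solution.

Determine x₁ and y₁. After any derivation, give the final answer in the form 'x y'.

149 10

√222 → a₀=14, period (1,8,1,28); ℓ=4 even so k=3
step 0: (14, 1)  from 14·(1,0) + (0,1)
step 1: (15, 1)  from 1·(14,1) + (1,0)
step 2: (134, 9)  from 8·(15,1) + (14,1)
step 3: (149, 10)  from 1·(134,9) + (15,1)
fundamental: x₁=149, y₁=10  (since 22201 − 222·100 = 1)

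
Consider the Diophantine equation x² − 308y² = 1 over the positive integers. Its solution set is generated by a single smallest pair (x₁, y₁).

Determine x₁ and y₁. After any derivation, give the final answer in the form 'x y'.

351 20

d=308: √d = [17; 1,1,4,1,1,34] (ℓ=6, even), read p_5/q_5
a_0=17:  p_0=17·1+0=17,  q_0=17·0+1=1
…
a_3=4:  p_3=4·35+18=158,  q_3=4·2+1=9
a_4=1:  p_4=1·158+35=193,  q_4=1·9+2=11
a_5=1:  p_5=1·193+158=351,  q_5=1·11+9=20
(x₁, y₁) = (351, 20);  351² − 308·20² = 1 ✓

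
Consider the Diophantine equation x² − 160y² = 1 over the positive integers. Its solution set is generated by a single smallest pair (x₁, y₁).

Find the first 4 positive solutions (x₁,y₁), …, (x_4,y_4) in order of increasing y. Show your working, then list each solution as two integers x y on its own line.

721 57
1039681 82194
1499219281 118523691
2161873163521 170911080228

[12; 1,1,1,5,1,1,1,24] for √160; ℓ=8 ⇒ convergent index 7
a_0=12:  p_0=12·1+0=12,  q_0=12·0+1=1
a_1=1:  p_1=1·12+1=13,  q_1=1·1+0=1
a_2=1:  p_2=1·13+12=25,  q_2=1·1+1=2
a_3=1:  p_3=1·25+13=38,  q_3=1·2+1=3
a_4=5:  p_4=5·38+25=215,  q_4=5·3+2=17
a_5=1:  p_5=1·215+38=253,  q_5=1·17+3=20
a_6=1:  p_6=1·253+215=468,  q_6=1·20+17=37
a_7=1:  p_7=1·468+253=721,  q_7=1·37+20=57
→ (721, 57).  Check: 721²=519841, 160·57²=519840, difference 1.
(721+57√160)^2 = 1039681 + 82194√160
(721+57√160)^3 = 1499219281 + 118523691√160
(721+57√160)^4 = 2161873163521 + 170911080228√160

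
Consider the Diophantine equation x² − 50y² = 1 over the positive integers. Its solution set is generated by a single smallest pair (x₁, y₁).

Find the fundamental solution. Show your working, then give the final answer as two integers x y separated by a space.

√50 = [7; 14, …], period ℓ=1 (odd) → k=1
step 0: (7, 1)  from 7·(1,0) + (0,1)
step 1: (99, 14)  from 14·(7,1) + (1,0)
(x₁, y₁) = (99, 14);  99² − 50·14² = 1 ✓

99 14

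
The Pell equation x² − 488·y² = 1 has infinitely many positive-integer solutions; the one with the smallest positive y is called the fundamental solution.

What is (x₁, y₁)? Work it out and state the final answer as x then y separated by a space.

[22; 11,44] for √488; ℓ=2 ⇒ convergent index 1
i=0: a=22 ⇒ p=22, q=1
i=1: a=11 ⇒ p=243, q=11
→ (243, 11).  Check: 243²=59049, 488·11²=59048, difference 1.

243 11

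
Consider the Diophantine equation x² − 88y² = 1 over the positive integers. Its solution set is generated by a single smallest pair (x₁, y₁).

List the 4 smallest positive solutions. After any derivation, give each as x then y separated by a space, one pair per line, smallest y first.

[9; 2,1,1,1,2,18] for √88; ℓ=6 ⇒ convergent index 5
i=0: a=9 ⇒ p=9, q=1
i=1: a=2 ⇒ p=19, q=2
i=2: a=1 ⇒ p=28, q=3
…
i=4: a=1 ⇒ p=75, q=8
i=5: a=2 ⇒ p=197, q=21
(x₁, y₁) = (197, 21);  197² − 88·21² = 1 ✓
k=2:  x_2 = 197·197+88·21·21 = 77617,  y_2 = 197·21+21·197 = 8274
k=3:  x_3 = 197·77617+88·21·8274 = 30580901,  y_3 = 197·8274+21·77617 = 3259935
k=4:  x_4 = 197·30580901+88·21·3259935 = 12048797377,  y_4 = 197·3259935+21·30580901 = 1284406116

197 21
77617 8274
30580901 3259935
12048797377 1284406116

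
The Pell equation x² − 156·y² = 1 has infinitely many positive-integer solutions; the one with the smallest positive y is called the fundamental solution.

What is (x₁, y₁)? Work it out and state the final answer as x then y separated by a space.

25 2

[12; 2,24] for √156; ℓ=2 ⇒ convergent index 1
step 0: (12, 1)  from 12·(1,0) + (0,1)
step 1: (25, 2)  from 2·(12,1) + (1,0)
fundamental: x₁=25, y₁=2  (since 625 − 156·4 = 1)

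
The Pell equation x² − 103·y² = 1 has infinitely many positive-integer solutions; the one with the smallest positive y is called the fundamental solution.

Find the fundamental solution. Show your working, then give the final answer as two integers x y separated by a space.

√103 = [10; 6,1,2,1,1,9,1,1,2,1,6,20, …], period ℓ=12 (even) → k=11
k=0  a_k=10  p_k/q_k = 10/1
…
k=2  a_k=1  p_k/q_k = 71/7
k=3  a_k=2  p_k/q_k = 203/20
k=4  a_k=1  p_k/q_k = 274/27
…
k=10  a_k=1  p_k/q_k = 33877/3338
k=11  a_k=6  p_k/q_k = 227528/22419
(x₁, y₁) = (227528, 22419);  227528² − 103·22419² = 1 ✓

227528 22419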